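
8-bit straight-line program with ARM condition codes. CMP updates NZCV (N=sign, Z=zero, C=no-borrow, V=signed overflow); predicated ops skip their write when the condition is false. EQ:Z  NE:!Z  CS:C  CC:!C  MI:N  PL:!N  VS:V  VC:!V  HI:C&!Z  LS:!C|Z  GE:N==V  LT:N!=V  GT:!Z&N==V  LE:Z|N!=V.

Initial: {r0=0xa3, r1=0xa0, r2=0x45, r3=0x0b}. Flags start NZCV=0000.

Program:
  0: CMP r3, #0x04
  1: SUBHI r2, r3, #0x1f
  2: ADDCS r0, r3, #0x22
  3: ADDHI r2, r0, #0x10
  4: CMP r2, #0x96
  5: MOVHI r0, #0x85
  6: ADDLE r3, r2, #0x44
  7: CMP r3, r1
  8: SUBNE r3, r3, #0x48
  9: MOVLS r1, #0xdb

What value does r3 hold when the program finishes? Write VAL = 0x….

[0] flags=0010 → (cmp)
[1] flags=0010 HI?T → r2=0xec
[2] flags=0010 CS?T → r0=0x2d
[3] flags=0010 HI?T → r2=0x3d
[4] flags=1001 → (cmp)
[5] flags=1001 HI?F → skip
[6] flags=1001 LE?F → skip
[7] flags=0000 → (cmp)
[8] flags=0000 NE?T → r3=0xc3
[9] flags=0000 LS?T → r1=0xdb

VAL = 0xc3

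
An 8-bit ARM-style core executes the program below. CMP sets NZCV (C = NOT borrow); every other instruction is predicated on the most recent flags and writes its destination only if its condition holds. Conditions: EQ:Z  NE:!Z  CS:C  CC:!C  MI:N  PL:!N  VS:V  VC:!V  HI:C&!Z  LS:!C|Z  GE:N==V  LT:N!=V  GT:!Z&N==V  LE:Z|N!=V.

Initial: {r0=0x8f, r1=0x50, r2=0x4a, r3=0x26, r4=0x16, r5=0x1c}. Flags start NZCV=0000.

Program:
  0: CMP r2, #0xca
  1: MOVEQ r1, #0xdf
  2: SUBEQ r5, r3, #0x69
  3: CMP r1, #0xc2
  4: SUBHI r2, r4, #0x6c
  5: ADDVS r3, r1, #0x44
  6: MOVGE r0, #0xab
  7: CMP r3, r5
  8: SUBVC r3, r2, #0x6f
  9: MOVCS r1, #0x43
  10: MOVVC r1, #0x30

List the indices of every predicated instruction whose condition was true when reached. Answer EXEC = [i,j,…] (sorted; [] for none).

0: ✓ CMP  NZCV=1001
1: · MOVEQ
2: · SUBEQ
3: ✓ CMP  NZCV=1001
4: · SUBHI
5: ✓ ADDVS  r3←0x94
6: ✓ MOVGE  r0←0xab
7: ✓ CMP  NZCV=0011
8: · SUBVC
9: ✓ MOVCS  r1←0x43
10: · MOVVC

EXEC = [5,6,9]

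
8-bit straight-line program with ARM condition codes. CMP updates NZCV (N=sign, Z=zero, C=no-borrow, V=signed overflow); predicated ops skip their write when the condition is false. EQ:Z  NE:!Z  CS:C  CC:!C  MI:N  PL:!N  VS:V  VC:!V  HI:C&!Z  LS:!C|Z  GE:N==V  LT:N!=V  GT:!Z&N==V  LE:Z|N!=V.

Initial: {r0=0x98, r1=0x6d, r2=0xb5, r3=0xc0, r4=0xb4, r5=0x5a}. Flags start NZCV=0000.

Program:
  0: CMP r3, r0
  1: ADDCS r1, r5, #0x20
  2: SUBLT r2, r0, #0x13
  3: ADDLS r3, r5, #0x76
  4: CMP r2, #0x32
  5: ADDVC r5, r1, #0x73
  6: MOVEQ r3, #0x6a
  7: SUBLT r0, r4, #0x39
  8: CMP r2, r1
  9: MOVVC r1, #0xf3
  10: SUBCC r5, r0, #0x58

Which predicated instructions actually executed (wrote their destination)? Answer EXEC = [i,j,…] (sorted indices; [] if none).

EXEC = [1,5,7]

0: ✓ CMP  NZCV=0010
1: ✓ ADDCS  r1←0x7a
2: · SUBLT
3: · ADDLS
4: ✓ CMP  NZCV=1010
5: ✓ ADDVC  r5←0xed
6: · MOVEQ
7: ✓ SUBLT  r0←0x7b
8: ✓ CMP  NZCV=0011
9: · MOVVC
10: · SUBCC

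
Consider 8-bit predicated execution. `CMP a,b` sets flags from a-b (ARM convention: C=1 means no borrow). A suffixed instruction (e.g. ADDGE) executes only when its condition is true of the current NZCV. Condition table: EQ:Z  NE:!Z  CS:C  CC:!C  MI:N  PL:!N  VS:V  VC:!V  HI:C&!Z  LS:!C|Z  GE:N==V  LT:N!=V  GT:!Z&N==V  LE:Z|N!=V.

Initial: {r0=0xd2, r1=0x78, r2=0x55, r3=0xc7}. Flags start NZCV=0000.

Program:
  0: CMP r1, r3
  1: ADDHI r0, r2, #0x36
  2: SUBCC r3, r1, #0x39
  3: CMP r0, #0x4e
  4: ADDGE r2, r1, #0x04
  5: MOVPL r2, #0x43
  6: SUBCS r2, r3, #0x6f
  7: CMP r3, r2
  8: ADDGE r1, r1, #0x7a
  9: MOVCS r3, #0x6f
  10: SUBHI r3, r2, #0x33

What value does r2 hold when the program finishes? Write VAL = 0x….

0: ✓ CMP  NZCV=1001
1: · ADDHI
2: ✓ SUBCC  r3←0x3f
3: ✓ CMP  NZCV=1010
4: · ADDGE
5: · MOVPL
6: ✓ SUBCS  r2←0xd0
7: ✓ CMP  NZCV=0000
8: ✓ ADDGE  r1←0xf2
9: · MOVCS
10: · SUBHI

VAL = 0xd0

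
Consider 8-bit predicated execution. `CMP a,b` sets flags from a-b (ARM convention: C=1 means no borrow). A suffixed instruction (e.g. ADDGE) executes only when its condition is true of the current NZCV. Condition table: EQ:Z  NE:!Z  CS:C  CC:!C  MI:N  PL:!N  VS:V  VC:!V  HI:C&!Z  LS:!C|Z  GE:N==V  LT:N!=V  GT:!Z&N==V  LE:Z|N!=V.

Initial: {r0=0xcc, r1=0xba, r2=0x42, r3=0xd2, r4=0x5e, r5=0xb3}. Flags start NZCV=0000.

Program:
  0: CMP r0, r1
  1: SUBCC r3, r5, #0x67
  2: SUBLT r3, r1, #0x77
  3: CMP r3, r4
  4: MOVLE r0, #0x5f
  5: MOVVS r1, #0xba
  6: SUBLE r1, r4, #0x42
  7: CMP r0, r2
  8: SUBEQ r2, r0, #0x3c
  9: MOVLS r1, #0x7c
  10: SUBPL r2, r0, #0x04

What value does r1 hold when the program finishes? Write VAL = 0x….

0: ✓ CMP  NZCV=0010
1: · SUBCC
2: · SUBLT
3: ✓ CMP  NZCV=0011
4: ✓ MOVLE  r0←0x5f
5: ✓ MOVVS  r1←0xba
6: ✓ SUBLE  r1←0x1c
7: ✓ CMP  NZCV=0010
8: · SUBEQ
9: · MOVLS
10: ✓ SUBPL  r2←0x5b

VAL = 0x1c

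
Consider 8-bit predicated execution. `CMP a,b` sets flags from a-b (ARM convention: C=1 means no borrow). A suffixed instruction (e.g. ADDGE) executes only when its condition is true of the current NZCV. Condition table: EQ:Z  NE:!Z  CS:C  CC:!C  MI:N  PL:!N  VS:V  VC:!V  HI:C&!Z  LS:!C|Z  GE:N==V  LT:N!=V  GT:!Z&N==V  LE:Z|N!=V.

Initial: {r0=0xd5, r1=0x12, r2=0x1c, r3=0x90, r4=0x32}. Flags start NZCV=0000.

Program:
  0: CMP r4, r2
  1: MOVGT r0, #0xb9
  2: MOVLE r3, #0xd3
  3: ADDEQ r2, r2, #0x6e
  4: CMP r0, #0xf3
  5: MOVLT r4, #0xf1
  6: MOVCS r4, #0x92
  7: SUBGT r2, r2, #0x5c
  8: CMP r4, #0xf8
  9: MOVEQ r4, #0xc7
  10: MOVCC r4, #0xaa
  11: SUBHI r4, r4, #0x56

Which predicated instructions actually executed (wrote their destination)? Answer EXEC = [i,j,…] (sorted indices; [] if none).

[0] flags=0010 → (cmp)
[1] flags=0010 GT?T → r0=0xb9
[2] flags=0010 LE?F → skip
[3] flags=0010 EQ?F → skip
[4] flags=1000 → (cmp)
[5] flags=1000 LT?T → r4=0xf1
[6] flags=1000 CS?F → skip
[7] flags=1000 GT?F → skip
[8] flags=1000 → (cmp)
[9] flags=1000 EQ?F → skip
[10] flags=1000 CC?T → r4=0xaa
[11] flags=1000 HI?F → skip

EXEC = [1,5,10]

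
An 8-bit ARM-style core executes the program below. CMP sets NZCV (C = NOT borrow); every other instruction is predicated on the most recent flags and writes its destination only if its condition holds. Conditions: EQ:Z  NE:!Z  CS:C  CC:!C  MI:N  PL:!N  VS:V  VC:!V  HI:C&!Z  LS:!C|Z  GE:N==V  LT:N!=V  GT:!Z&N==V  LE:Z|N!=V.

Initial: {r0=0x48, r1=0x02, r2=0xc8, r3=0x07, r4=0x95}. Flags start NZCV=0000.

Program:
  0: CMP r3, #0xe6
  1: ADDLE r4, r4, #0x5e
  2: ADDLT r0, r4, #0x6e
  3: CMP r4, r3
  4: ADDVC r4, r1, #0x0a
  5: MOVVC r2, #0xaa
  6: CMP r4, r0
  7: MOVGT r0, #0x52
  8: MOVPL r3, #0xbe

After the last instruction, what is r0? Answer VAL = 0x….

VAL = 0x48

[0] flags=0000 → (cmp)
[1] flags=0000 LE?F → skip
[2] flags=0000 LT?F → skip
[3] flags=1010 → (cmp)
[4] flags=1010 VC?T → r4=0x0c
[5] flags=1010 VC?T → r2=0xaa
[6] flags=1000 → (cmp)
[7] flags=1000 GT?F → skip
[8] flags=1000 PL?F → skip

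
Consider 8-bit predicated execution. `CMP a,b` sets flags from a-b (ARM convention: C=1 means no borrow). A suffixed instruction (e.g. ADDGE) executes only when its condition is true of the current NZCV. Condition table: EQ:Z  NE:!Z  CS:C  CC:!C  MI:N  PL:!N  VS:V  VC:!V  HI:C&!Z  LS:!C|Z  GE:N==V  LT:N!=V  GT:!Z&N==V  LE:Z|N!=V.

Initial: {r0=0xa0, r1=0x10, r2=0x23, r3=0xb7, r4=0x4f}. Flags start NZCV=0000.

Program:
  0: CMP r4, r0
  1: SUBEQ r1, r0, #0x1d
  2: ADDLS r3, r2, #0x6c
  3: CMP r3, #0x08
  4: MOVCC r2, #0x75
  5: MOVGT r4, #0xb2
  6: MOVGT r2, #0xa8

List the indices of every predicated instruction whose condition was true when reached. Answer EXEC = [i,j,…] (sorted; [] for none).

0: ✓ CMP  NZCV=1001
1: · SUBEQ
2: ✓ ADDLS  r3←0x8f
3: ✓ CMP  NZCV=1010
4: · MOVCC
5: · MOVGT
6: · MOVGT

EXEC = [2]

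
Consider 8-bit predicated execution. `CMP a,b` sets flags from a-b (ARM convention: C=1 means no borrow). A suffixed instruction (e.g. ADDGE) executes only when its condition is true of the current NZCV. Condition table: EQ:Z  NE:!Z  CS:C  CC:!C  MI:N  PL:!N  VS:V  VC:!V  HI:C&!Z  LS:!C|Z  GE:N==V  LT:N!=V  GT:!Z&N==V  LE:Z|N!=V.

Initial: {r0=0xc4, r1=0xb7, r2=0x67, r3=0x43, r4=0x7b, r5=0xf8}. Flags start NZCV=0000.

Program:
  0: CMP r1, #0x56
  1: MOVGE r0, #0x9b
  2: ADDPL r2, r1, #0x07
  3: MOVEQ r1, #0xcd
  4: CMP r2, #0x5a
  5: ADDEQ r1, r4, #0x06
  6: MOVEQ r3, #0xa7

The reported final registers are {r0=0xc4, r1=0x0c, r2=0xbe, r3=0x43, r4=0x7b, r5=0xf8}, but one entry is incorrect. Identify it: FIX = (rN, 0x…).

FIX = (r1, 0xb7)

[0] flags=0011 → (cmp)
[1] flags=0011 GE?F → skip
[2] flags=0011 PL?T → r2=0xbe
[3] flags=0011 EQ?F → skip
[4] flags=0011 → (cmp)
[5] flags=0011 EQ?F → skip
[6] flags=0011 EQ?F → skip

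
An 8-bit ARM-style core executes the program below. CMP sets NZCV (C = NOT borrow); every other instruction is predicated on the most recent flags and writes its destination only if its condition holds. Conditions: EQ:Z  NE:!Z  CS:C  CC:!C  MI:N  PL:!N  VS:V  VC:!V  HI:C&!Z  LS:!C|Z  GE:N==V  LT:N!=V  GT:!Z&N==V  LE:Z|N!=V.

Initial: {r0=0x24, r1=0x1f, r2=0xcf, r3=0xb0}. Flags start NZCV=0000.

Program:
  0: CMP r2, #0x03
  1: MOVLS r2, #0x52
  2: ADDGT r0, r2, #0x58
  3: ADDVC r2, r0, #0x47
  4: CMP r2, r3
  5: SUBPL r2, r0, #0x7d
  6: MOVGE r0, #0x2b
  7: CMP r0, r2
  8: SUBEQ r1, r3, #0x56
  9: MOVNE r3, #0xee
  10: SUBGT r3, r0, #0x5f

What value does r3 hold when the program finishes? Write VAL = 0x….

[0] flags=1010 → (cmp)
[1] flags=1010 LS?F → skip
[2] flags=1010 GT?F → skip
[3] flags=1010 VC?T → r2=0x6b
[4] flags=1001 → (cmp)
[5] flags=1001 PL?F → skip
[6] flags=1001 GE?T → r0=0x2b
[7] flags=1000 → (cmp)
[8] flags=1000 EQ?F → skip
[9] flags=1000 NE?T → r3=0xee
[10] flags=1000 GT?F → skip

VAL = 0xee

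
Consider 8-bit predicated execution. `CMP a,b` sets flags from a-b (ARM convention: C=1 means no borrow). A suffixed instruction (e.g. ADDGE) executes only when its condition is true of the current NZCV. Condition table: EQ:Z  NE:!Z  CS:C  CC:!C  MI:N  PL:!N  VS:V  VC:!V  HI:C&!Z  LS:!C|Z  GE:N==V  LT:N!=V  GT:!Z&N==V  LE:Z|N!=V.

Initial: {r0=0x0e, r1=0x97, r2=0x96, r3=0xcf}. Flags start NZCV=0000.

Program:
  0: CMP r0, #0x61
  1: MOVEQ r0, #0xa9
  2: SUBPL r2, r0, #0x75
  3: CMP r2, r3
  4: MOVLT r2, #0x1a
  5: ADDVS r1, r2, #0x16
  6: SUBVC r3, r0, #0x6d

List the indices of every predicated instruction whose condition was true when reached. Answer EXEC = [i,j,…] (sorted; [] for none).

EXEC = [4,6]

[0] flags=1000 → (cmp)
[1] flags=1000 EQ?F → skip
[2] flags=1000 PL?F → skip
[3] flags=1000 → (cmp)
[4] flags=1000 LT?T → r2=0x1a
[5] flags=1000 VS?F → skip
[6] flags=1000 VC?T → r3=0xa1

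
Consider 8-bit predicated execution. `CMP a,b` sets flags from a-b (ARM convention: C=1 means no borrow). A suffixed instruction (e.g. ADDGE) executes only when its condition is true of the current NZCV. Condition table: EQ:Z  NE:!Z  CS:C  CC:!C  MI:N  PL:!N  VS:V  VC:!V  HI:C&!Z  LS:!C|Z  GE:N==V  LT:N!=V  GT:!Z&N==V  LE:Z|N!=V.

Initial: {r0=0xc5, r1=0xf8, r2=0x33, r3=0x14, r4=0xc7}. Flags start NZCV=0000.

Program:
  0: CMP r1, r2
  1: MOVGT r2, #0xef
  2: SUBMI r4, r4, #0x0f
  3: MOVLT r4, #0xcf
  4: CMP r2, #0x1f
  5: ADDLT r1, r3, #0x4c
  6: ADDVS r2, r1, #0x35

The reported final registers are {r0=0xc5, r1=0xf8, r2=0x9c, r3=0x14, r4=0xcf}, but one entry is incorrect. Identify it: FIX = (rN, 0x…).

[0] flags=1010 → (cmp)
[1] flags=1010 GT?F → skip
[2] flags=1010 MI?T → r4=0xb8
[3] flags=1010 LT?T → r4=0xcf
[4] flags=0010 → (cmp)
[5] flags=0010 LT?F → skip
[6] flags=0010 VS?F → skip

FIX = (r2, 0x33)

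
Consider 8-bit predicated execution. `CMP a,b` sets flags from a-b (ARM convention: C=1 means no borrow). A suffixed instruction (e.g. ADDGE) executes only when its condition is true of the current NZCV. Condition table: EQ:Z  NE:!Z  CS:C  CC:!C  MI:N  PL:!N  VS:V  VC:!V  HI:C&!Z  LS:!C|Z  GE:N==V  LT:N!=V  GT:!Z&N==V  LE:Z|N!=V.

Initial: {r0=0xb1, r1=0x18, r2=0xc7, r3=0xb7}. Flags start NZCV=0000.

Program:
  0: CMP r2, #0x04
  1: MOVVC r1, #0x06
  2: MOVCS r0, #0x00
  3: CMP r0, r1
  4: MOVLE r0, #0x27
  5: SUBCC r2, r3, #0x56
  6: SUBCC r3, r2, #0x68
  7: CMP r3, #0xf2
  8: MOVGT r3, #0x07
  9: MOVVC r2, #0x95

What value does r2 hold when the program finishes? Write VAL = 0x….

VAL = 0x95

0: ✓ CMP  NZCV=1010
1: ✓ MOVVC  r1←0x06
2: ✓ MOVCS  r0←0x00
3: ✓ CMP  NZCV=1000
4: ✓ MOVLE  r0←0x27
5: ✓ SUBCC  r2←0x61
6: ✓ SUBCC  r3←0xf9
7: ✓ CMP  NZCV=0010
8: ✓ MOVGT  r3←0x07
9: ✓ MOVVC  r2←0x95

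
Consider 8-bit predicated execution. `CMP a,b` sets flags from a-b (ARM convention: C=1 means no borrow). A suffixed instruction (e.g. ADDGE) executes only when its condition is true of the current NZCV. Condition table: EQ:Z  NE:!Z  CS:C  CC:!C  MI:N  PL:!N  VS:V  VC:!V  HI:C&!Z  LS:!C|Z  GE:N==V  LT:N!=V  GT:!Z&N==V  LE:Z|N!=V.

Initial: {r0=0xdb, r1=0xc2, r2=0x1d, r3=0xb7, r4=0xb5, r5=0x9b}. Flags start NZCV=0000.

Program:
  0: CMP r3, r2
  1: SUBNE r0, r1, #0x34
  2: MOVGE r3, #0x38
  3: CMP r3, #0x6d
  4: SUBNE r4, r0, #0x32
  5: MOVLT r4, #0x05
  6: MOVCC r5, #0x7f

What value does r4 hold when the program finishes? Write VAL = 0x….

VAL = 0x05

[0] flags=1010 → (cmp)
[1] flags=1010 NE?T → r0=0x8e
[2] flags=1010 GE?F → skip
[3] flags=0011 → (cmp)
[4] flags=0011 NE?T → r4=0x5c
[5] flags=0011 LT?T → r4=0x05
[6] flags=0011 CC?F → skip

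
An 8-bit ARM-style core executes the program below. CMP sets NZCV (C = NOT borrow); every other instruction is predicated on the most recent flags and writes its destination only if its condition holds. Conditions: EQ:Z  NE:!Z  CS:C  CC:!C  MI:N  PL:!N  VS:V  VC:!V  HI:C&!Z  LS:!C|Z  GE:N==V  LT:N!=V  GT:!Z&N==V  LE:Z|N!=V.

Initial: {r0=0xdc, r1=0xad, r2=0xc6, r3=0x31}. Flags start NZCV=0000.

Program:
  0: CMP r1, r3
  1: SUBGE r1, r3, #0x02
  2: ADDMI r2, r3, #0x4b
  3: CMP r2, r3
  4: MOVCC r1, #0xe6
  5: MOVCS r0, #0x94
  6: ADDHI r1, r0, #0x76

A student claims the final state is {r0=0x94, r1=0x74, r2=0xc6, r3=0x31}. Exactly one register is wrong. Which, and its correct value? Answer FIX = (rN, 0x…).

[0] flags=0011 → (cmp)
[1] flags=0011 GE?F → skip
[2] flags=0011 MI?F → skip
[3] flags=1010 → (cmp)
[4] flags=1010 CC?F → skip
[5] flags=1010 CS?T → r0=0x94
[6] flags=1010 HI?T → r1=0x0a

FIX = (r1, 0x0a)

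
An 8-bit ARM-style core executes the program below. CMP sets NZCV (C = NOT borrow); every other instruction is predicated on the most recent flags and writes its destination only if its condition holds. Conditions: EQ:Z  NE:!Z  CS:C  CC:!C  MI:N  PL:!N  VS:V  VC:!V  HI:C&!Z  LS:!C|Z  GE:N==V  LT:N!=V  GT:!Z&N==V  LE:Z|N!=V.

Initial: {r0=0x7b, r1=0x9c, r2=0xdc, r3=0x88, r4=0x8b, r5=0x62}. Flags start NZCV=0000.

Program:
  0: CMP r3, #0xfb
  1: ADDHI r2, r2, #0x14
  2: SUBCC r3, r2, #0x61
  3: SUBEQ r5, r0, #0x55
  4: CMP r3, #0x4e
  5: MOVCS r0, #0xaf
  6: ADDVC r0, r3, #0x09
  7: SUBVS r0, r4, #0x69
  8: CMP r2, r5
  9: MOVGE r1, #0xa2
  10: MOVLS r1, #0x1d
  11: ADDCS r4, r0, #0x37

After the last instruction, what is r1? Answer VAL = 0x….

[0] flags=1000 → (cmp)
[1] flags=1000 HI?F → skip
[2] flags=1000 CC?T → r3=0x7b
[3] flags=1000 EQ?F → skip
[4] flags=0010 → (cmp)
[5] flags=0010 CS?T → r0=0xaf
[6] flags=0010 VC?T → r0=0x84
[7] flags=0010 VS?F → skip
[8] flags=0011 → (cmp)
[9] flags=0011 GE?F → skip
[10] flags=0011 LS?F → skip
[11] flags=0011 CS?T → r4=0xbb

VAL = 0x9c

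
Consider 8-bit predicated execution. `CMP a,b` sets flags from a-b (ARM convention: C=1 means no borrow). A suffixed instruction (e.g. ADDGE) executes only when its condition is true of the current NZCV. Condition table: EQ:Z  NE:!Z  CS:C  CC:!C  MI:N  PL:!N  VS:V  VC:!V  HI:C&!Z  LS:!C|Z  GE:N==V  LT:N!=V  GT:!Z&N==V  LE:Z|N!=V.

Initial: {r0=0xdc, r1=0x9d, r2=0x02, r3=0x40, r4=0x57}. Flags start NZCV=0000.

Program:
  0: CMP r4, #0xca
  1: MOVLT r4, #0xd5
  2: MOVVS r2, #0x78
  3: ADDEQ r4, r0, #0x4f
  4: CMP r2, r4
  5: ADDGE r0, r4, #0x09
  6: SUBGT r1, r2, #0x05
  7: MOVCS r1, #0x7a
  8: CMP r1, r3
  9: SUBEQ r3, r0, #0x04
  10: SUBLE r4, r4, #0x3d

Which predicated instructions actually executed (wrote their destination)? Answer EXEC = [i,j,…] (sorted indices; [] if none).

EXEC = [2,5,6,7]

0: ✓ CMP  NZCV=1001
1: · MOVLT
2: ✓ MOVVS  r2←0x78
3: · ADDEQ
4: ✓ CMP  NZCV=0010
5: ✓ ADDGE  r0←0x60
6: ✓ SUBGT  r1←0x73
7: ✓ MOVCS  r1←0x7a
8: ✓ CMP  NZCV=0010
9: · SUBEQ
10: · SUBLE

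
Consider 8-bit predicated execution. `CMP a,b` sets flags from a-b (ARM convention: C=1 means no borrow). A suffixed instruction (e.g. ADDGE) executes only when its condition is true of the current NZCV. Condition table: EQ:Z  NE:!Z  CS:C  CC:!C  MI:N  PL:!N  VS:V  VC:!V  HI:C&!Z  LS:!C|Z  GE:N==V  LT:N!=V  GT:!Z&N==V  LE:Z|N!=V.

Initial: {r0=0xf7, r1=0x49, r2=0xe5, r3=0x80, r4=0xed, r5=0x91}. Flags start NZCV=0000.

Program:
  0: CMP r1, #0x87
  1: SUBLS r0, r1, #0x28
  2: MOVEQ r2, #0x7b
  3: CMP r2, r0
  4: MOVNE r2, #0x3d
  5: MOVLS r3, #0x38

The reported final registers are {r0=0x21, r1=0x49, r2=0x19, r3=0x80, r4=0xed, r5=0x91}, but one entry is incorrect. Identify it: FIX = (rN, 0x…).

FIX = (r2, 0x3d)

0: ✓ CMP  NZCV=1001
1: ✓ SUBLS  r0←0x21
2: · MOVEQ
3: ✓ CMP  NZCV=1010
4: ✓ MOVNE  r2←0x3d
5: · MOVLS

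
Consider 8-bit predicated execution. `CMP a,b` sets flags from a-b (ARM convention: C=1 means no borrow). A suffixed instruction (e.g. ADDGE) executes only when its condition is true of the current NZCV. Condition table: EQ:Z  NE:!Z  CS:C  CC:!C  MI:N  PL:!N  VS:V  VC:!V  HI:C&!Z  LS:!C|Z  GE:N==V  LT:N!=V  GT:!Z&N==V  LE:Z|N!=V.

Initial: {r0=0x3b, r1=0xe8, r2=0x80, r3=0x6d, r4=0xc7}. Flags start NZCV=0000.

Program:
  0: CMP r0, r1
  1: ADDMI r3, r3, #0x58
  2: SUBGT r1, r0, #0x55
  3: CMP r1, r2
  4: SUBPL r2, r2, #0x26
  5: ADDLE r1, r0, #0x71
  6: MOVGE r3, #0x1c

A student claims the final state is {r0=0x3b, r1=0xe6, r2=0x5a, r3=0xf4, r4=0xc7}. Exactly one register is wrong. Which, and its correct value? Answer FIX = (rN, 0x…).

[0] flags=0000 → (cmp)
[1] flags=0000 MI?F → skip
[2] flags=0000 GT?T → r1=0xe6
[3] flags=0010 → (cmp)
[4] flags=0010 PL?T → r2=0x5a
[5] flags=0010 LE?F → skip
[6] flags=0010 GE?T → r3=0x1c

FIX = (r3, 0x1c)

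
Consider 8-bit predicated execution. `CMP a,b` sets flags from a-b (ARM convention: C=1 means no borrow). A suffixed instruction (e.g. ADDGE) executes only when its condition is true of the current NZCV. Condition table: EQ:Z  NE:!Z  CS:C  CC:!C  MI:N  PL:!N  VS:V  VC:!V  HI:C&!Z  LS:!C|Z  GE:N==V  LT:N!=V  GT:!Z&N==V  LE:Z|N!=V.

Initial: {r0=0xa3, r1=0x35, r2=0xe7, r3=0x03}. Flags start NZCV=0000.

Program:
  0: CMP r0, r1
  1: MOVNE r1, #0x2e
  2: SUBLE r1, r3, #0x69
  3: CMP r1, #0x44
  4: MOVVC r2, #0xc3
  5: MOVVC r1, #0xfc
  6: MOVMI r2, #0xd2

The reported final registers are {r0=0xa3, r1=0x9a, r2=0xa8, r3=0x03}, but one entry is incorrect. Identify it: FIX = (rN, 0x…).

FIX = (r2, 0xe7)

[0] flags=0011 → (cmp)
[1] flags=0011 NE?T → r1=0x2e
[2] flags=0011 LE?T → r1=0x9a
[3] flags=0011 → (cmp)
[4] flags=0011 VC?F → skip
[5] flags=0011 VC?F → skip
[6] flags=0011 MI?F → skip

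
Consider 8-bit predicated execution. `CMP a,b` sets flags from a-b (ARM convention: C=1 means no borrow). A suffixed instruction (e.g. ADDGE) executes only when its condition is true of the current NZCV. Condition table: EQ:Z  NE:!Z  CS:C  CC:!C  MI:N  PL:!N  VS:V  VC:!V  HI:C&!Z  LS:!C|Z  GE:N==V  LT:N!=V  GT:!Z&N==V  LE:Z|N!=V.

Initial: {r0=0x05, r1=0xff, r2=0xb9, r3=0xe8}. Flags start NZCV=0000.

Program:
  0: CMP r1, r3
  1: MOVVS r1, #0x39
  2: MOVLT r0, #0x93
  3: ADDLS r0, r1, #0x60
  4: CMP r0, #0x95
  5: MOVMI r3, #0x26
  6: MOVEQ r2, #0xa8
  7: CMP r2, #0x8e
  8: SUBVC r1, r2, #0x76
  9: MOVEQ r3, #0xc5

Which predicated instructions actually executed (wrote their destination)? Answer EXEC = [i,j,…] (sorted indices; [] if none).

0: ✓ CMP  NZCV=0010
1: · MOVVS
2: · MOVLT
3: · ADDLS
4: ✓ CMP  NZCV=0000
5: · MOVMI
6: · MOVEQ
7: ✓ CMP  NZCV=0010
8: ✓ SUBVC  r1←0x43
9: · MOVEQ

EXEC = [8]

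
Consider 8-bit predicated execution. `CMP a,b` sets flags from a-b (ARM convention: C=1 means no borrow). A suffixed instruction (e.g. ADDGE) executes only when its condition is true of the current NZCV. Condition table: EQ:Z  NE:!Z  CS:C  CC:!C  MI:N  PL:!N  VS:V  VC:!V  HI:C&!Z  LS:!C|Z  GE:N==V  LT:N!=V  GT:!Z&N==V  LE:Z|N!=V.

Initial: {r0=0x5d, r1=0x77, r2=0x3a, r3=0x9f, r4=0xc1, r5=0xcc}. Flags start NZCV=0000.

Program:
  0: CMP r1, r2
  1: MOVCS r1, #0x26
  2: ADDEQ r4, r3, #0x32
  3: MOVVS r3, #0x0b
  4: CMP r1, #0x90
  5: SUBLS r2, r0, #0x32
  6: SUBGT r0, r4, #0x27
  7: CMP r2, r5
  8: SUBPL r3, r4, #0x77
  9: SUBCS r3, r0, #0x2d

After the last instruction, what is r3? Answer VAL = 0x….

0: ✓ CMP  NZCV=0010
1: ✓ MOVCS  r1←0x26
2: · ADDEQ
3: · MOVVS
4: ✓ CMP  NZCV=1001
5: ✓ SUBLS  r2←0x2b
6: ✓ SUBGT  r0←0x9a
7: ✓ CMP  NZCV=0000
8: ✓ SUBPL  r3←0x4a
9: · SUBCS

VAL = 0x4a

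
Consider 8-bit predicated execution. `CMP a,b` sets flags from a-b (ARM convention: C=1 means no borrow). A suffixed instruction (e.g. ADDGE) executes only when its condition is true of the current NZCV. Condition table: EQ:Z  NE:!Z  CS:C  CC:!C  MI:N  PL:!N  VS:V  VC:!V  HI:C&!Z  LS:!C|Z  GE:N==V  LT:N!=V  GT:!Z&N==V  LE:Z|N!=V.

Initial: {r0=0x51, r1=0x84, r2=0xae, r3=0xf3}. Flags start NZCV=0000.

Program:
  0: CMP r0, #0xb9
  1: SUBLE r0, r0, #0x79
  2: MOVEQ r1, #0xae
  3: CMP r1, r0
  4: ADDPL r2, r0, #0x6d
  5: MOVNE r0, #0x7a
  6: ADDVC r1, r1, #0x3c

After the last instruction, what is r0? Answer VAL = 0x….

VAL = 0x7a

[0] flags=1001 → (cmp)
[1] flags=1001 LE?F → skip
[2] flags=1001 EQ?F → skip
[3] flags=0011 → (cmp)
[4] flags=0011 PL?T → r2=0xbe
[5] flags=0011 NE?T → r0=0x7a
[6] flags=0011 VC?F → skip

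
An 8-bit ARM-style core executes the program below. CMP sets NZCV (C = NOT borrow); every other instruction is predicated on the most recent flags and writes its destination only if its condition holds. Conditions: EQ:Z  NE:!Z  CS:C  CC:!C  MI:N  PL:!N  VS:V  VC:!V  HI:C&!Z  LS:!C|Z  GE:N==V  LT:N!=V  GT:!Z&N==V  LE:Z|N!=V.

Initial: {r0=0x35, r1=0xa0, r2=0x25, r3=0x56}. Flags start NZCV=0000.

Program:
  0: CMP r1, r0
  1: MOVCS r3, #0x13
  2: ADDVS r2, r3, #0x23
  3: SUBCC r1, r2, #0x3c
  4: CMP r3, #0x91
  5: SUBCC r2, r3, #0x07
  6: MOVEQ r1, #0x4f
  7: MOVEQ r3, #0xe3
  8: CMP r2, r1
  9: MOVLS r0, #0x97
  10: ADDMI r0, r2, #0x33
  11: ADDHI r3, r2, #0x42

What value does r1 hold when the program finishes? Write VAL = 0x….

0: ✓ CMP  NZCV=0011
1: ✓ MOVCS  r3←0x13
2: ✓ ADDVS  r2←0x36
3: · SUBCC
4: ✓ CMP  NZCV=1001
5: ✓ SUBCC  r2←0x0c
6: · MOVEQ
7: · MOVEQ
8: ✓ CMP  NZCV=0000
9: ✓ MOVLS  r0←0x97
10: · ADDMI
11: · ADDHI

VAL = 0xa0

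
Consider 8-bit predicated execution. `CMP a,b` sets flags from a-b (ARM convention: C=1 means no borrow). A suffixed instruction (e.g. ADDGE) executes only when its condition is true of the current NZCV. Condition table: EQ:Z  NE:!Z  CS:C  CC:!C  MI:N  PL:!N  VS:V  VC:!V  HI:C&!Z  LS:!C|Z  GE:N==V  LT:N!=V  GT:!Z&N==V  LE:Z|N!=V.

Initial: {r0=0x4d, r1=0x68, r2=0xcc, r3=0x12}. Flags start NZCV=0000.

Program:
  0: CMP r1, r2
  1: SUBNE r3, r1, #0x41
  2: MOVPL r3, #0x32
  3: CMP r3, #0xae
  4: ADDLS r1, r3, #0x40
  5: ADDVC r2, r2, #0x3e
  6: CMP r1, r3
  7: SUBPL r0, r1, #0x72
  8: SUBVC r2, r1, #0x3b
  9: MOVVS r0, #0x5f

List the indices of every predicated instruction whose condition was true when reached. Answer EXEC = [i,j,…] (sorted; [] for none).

[0] flags=1001 → (cmp)
[1] flags=1001 NE?T → r3=0x27
[2] flags=1001 PL?F → skip
[3] flags=0000 → (cmp)
[4] flags=0000 LS?T → r1=0x67
[5] flags=0000 VC?T → r2=0x0a
[6] flags=0010 → (cmp)
[7] flags=0010 PL?T → r0=0xf5
[8] flags=0010 VC?T → r2=0x2c
[9] flags=0010 VS?F → skip

EXEC = [1,4,5,7,8]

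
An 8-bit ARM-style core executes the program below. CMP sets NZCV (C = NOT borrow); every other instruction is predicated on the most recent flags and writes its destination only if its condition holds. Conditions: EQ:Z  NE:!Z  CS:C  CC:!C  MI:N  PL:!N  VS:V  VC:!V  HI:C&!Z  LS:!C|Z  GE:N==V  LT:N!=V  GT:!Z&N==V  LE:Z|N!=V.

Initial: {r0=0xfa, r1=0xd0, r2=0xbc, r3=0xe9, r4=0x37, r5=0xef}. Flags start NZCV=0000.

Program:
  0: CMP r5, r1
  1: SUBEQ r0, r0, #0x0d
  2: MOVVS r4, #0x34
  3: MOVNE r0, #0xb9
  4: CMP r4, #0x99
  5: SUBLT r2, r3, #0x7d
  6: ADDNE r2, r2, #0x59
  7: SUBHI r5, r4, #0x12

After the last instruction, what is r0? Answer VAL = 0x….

[0] flags=0010 → (cmp)
[1] flags=0010 EQ?F → skip
[2] flags=0010 VS?F → skip
[3] flags=0010 NE?T → r0=0xb9
[4] flags=1001 → (cmp)
[5] flags=1001 LT?F → skip
[6] flags=1001 NE?T → r2=0x15
[7] flags=1001 HI?F → skip

VAL = 0xb9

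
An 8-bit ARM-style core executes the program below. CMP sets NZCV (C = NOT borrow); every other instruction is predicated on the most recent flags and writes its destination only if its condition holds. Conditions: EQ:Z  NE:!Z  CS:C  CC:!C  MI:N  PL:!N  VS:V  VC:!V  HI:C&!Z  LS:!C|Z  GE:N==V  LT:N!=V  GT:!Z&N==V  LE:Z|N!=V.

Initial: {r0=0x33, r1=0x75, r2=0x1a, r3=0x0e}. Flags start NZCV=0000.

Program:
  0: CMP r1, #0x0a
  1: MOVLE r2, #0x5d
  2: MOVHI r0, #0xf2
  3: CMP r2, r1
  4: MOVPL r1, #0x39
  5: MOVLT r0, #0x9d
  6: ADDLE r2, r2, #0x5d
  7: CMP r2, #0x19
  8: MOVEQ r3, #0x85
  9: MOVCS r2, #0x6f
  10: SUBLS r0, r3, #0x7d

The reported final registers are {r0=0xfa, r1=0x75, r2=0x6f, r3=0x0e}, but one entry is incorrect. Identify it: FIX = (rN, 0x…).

0: ✓ CMP  NZCV=0010
1: · MOVLE
2: ✓ MOVHI  r0←0xf2
3: ✓ CMP  NZCV=1000
4: · MOVPL
5: ✓ MOVLT  r0←0x9d
6: ✓ ADDLE  r2←0x77
7: ✓ CMP  NZCV=0010
8: · MOVEQ
9: ✓ MOVCS  r2←0x6f
10: · SUBLS

FIX = (r0, 0x9d)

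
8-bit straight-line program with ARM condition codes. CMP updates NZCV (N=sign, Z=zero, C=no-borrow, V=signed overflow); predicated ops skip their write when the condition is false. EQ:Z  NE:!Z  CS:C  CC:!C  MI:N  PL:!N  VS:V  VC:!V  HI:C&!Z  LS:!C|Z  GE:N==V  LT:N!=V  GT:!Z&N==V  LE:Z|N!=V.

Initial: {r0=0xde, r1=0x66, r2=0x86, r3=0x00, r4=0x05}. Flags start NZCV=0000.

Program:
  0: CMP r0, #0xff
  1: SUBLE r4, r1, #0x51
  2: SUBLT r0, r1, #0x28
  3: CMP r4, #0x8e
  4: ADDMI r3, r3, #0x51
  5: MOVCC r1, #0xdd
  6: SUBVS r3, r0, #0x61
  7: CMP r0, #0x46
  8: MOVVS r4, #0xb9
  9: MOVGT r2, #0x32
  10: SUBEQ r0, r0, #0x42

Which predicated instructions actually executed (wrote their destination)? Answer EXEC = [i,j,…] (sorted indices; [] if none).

[0] flags=1000 → (cmp)
[1] flags=1000 LE?T → r4=0x15
[2] flags=1000 LT?T → r0=0x3e
[3] flags=1001 → (cmp)
[4] flags=1001 MI?T → r3=0x51
[5] flags=1001 CC?T → r1=0xdd
[6] flags=1001 VS?T → r3=0xdd
[7] flags=1000 → (cmp)
[8] flags=1000 VS?F → skip
[9] flags=1000 GT?F → skip
[10] flags=1000 EQ?F → skip

EXEC = [1,2,4,5,6]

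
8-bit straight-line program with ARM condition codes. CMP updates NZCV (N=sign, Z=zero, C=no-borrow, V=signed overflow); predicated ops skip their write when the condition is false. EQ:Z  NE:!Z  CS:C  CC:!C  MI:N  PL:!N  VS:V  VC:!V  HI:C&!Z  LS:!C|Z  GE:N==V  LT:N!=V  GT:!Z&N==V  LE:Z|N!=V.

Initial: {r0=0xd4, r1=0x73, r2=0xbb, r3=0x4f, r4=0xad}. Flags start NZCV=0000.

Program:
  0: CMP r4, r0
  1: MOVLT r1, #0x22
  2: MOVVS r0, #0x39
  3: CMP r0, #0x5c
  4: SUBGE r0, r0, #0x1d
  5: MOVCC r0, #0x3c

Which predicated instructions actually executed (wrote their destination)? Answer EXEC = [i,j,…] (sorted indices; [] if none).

[0] flags=1000 → (cmp)
[1] flags=1000 LT?T → r1=0x22
[2] flags=1000 VS?F → skip
[3] flags=0011 → (cmp)
[4] flags=0011 GE?F → skip
[5] flags=0011 CC?F → skip

EXEC = [1]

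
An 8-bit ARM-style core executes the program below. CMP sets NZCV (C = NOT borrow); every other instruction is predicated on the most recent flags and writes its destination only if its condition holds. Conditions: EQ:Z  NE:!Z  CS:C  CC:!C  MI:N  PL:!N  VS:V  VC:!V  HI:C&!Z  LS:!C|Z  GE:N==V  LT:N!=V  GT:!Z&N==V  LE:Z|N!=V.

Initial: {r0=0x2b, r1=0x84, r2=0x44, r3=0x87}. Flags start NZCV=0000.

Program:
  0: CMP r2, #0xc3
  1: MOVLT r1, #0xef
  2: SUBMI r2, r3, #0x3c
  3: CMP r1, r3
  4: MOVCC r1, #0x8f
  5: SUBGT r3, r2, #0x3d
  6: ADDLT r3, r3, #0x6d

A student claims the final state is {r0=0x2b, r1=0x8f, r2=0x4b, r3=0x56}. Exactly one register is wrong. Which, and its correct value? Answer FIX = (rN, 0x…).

FIX = (r3, 0xf4)

[0] flags=1001 → (cmp)
[1] flags=1001 LT?F → skip
[2] flags=1001 MI?T → r2=0x4b
[3] flags=1000 → (cmp)
[4] flags=1000 CC?T → r1=0x8f
[5] flags=1000 GT?F → skip
[6] flags=1000 LT?T → r3=0xf4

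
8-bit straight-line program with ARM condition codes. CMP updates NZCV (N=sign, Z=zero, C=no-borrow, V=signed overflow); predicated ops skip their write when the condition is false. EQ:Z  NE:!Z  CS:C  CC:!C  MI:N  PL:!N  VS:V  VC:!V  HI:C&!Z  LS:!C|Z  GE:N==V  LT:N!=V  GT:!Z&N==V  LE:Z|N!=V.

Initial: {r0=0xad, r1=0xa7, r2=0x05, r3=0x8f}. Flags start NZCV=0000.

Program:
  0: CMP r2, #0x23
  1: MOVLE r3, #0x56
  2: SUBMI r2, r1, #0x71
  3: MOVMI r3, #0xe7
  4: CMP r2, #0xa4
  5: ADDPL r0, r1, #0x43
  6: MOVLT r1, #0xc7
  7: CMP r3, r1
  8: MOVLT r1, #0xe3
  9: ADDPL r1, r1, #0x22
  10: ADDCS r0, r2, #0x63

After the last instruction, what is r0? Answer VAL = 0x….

[0] flags=1000 → (cmp)
[1] flags=1000 LE?T → r3=0x56
[2] flags=1000 MI?T → r2=0x36
[3] flags=1000 MI?T → r3=0xe7
[4] flags=1001 → (cmp)
[5] flags=1001 PL?F → skip
[6] flags=1001 LT?F → skip
[7] flags=0010 → (cmp)
[8] flags=0010 LT?F → skip
[9] flags=0010 PL?T → r1=0xc9
[10] flags=0010 CS?T → r0=0x99

VAL = 0x99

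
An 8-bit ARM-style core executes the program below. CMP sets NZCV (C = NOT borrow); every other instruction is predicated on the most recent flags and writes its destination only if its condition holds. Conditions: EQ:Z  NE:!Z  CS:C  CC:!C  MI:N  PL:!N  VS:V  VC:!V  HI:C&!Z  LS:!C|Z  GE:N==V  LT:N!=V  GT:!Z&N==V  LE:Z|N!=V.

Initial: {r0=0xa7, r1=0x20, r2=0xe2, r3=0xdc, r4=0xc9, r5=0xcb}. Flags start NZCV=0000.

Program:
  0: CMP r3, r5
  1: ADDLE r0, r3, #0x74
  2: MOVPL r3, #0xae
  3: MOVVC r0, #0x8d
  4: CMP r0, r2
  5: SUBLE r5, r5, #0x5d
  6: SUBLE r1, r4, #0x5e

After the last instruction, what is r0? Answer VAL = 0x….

[0] flags=0010 → (cmp)
[1] flags=0010 LE?F → skip
[2] flags=0010 PL?T → r3=0xae
[3] flags=0010 VC?T → r0=0x8d
[4] flags=1000 → (cmp)
[5] flags=1000 LE?T → r5=0x6e
[6] flags=1000 LE?T → r1=0x6b

VAL = 0x8d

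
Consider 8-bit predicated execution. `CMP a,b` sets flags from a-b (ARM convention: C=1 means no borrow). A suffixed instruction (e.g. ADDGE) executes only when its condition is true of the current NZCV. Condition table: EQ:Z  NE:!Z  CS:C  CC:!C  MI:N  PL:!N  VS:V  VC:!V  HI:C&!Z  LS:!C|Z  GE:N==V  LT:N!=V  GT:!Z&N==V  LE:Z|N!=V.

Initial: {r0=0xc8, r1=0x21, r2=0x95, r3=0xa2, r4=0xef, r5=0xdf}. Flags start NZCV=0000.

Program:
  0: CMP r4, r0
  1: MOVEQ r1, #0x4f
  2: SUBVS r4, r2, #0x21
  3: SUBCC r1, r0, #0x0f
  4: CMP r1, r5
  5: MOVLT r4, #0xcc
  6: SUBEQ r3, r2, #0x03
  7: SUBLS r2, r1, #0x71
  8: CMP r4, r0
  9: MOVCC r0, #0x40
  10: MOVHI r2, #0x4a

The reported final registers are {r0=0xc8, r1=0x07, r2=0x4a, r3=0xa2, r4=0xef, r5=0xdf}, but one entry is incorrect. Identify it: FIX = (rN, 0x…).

FIX = (r1, 0x21)

0: ✓ CMP  NZCV=0010
1: · MOVEQ
2: · SUBVS
3: · SUBCC
4: ✓ CMP  NZCV=0000
5: · MOVLT
6: · SUBEQ
7: ✓ SUBLS  r2←0xb0
8: ✓ CMP  NZCV=0010
9: · MOVCC
10: ✓ MOVHI  r2←0x4a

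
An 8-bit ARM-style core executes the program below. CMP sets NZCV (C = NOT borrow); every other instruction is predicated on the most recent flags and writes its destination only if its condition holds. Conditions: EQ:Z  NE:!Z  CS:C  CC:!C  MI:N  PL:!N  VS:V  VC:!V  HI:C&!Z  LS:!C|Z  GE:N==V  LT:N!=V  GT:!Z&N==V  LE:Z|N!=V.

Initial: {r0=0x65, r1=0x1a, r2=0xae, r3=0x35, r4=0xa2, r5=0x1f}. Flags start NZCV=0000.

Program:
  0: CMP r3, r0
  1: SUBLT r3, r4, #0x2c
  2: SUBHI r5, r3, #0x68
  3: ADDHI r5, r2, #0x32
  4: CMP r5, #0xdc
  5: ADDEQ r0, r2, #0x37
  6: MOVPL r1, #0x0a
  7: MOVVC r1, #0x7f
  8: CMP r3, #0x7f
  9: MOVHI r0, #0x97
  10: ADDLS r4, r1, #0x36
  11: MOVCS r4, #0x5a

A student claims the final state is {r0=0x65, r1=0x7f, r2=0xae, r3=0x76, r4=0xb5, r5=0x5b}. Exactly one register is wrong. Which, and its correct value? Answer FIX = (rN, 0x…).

[0] flags=1000 → (cmp)
[1] flags=1000 LT?T → r3=0x76
[2] flags=1000 HI?F → skip
[3] flags=1000 HI?F → skip
[4] flags=0000 → (cmp)
[5] flags=0000 EQ?F → skip
[6] flags=0000 PL?T → r1=0x0a
[7] flags=0000 VC?T → r1=0x7f
[8] flags=1000 → (cmp)
[9] flags=1000 HI?F → skip
[10] flags=1000 LS?T → r4=0xb5
[11] flags=1000 CS?F → skip

FIX = (r5, 0x1f)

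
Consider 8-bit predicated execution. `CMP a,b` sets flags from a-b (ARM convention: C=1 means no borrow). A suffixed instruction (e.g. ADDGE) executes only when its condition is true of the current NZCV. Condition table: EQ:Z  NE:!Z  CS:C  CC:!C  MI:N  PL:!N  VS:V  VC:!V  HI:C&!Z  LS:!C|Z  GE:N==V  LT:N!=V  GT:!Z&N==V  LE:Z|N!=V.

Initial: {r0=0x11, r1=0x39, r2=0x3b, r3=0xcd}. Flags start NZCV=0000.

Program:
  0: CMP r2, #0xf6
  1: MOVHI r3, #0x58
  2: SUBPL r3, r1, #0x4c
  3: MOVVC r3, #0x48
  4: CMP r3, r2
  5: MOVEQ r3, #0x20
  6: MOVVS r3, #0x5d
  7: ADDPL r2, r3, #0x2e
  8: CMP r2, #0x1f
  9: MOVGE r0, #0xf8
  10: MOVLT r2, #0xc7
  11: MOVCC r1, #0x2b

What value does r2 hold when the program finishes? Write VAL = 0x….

[0] flags=0000 → (cmp)
[1] flags=0000 HI?F → skip
[2] flags=0000 PL?T → r3=0xed
[3] flags=0000 VC?T → r3=0x48
[4] flags=0010 → (cmp)
[5] flags=0010 EQ?F → skip
[6] flags=0010 VS?F → skip
[7] flags=0010 PL?T → r2=0x76
[8] flags=0010 → (cmp)
[9] flags=0010 GE?T → r0=0xf8
[10] flags=0010 LT?F → skip
[11] flags=0010 CC?F → skip

VAL = 0x76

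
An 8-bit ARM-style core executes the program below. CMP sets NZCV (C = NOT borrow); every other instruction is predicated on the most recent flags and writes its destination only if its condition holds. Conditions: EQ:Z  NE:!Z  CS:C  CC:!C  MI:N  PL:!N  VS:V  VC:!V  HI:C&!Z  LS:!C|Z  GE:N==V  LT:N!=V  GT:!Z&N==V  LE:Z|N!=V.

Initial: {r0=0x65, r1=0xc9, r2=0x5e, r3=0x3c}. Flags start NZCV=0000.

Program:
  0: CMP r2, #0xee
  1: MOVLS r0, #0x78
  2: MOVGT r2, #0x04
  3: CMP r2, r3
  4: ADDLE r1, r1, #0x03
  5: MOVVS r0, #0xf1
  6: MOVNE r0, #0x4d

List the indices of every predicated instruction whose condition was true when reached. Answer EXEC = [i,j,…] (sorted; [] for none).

0: ✓ CMP  NZCV=0000
1: ✓ MOVLS  r0←0x78
2: ✓ MOVGT  r2←0x04
3: ✓ CMP  NZCV=1000
4: ✓ ADDLE  r1←0xcc
5: · MOVVS
6: ✓ MOVNE  r0←0x4d

EXEC = [1,2,4,6]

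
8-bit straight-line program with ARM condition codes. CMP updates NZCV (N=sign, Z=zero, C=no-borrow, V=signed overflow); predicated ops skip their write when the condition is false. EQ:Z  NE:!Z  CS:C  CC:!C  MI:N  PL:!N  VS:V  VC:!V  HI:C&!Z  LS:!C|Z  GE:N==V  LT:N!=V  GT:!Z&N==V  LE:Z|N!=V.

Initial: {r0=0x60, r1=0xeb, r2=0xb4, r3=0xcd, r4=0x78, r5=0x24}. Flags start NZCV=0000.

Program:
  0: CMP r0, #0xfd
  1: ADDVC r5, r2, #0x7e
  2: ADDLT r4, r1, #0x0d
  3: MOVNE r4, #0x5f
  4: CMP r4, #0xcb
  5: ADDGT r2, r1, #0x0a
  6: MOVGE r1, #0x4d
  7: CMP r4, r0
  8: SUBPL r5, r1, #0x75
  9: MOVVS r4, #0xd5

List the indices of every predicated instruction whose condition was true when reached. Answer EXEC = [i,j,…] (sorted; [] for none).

EXEC = [1,3,5,6]

0: ✓ CMP  NZCV=0000
1: ✓ ADDVC  r5←0x32
2: · ADDLT
3: ✓ MOVNE  r4←0x5f
4: ✓ CMP  NZCV=1001
5: ✓ ADDGT  r2←0xf5
6: ✓ MOVGE  r1←0x4d
7: ✓ CMP  NZCV=1000
8: · SUBPL
9: · MOVVS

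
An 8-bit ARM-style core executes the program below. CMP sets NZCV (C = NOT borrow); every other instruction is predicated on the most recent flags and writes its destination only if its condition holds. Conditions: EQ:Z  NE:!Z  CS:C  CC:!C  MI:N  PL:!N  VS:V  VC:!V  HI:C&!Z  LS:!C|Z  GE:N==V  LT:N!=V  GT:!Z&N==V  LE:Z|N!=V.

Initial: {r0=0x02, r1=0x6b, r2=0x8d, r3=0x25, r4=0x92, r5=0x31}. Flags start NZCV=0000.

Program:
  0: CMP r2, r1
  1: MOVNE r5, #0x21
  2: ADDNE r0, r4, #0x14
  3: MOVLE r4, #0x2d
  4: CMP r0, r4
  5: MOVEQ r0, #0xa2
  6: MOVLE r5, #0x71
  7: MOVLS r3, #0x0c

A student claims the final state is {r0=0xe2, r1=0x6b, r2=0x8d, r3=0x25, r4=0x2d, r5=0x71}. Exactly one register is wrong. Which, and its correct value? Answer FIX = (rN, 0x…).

FIX = (r0, 0xa6)

0: ✓ CMP  NZCV=0011
1: ✓ MOVNE  r5←0x21
2: ✓ ADDNE  r0←0xa6
3: ✓ MOVLE  r4←0x2d
4: ✓ CMP  NZCV=0011
5: · MOVEQ
6: ✓ MOVLE  r5←0x71
7: · MOVLS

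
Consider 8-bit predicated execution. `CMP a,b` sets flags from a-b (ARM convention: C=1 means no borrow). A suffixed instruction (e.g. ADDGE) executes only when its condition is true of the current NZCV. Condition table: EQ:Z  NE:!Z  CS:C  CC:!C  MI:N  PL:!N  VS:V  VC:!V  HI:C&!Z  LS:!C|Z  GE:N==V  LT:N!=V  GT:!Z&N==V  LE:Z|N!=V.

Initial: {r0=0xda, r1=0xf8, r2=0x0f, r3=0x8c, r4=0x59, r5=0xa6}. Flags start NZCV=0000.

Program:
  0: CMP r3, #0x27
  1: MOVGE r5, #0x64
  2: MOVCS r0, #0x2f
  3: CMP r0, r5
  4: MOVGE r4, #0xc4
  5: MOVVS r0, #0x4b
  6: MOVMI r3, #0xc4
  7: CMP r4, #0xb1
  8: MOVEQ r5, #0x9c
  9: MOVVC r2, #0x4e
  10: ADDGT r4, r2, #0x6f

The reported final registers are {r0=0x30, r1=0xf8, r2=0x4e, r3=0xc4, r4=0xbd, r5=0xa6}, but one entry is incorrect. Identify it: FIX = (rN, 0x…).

0: ✓ CMP  NZCV=0011
1: · MOVGE
2: ✓ MOVCS  r0←0x2f
3: ✓ CMP  NZCV=1001
4: ✓ MOVGE  r4←0xc4
5: ✓ MOVVS  r0←0x4b
6: ✓ MOVMI  r3←0xc4
7: ✓ CMP  NZCV=0010
8: · MOVEQ
9: ✓ MOVVC  r2←0x4e
10: ✓ ADDGT  r4←0xbd

FIX = (r0, 0x4b)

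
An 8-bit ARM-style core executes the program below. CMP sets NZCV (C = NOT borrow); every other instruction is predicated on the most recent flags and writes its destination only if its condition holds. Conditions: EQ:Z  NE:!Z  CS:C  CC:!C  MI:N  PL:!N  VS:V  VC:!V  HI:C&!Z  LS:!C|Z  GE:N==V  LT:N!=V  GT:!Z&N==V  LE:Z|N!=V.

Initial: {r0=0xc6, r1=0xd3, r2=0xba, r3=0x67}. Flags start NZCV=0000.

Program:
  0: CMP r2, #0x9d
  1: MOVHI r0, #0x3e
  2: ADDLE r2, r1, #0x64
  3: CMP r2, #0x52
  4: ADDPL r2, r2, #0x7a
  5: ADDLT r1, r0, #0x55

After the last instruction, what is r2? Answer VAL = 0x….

VAL = 0x34

[0] flags=0010 → (cmp)
[1] flags=0010 HI?T → r0=0x3e
[2] flags=0010 LE?F → skip
[3] flags=0011 → (cmp)
[4] flags=0011 PL?T → r2=0x34
[5] flags=0011 LT?T → r1=0x93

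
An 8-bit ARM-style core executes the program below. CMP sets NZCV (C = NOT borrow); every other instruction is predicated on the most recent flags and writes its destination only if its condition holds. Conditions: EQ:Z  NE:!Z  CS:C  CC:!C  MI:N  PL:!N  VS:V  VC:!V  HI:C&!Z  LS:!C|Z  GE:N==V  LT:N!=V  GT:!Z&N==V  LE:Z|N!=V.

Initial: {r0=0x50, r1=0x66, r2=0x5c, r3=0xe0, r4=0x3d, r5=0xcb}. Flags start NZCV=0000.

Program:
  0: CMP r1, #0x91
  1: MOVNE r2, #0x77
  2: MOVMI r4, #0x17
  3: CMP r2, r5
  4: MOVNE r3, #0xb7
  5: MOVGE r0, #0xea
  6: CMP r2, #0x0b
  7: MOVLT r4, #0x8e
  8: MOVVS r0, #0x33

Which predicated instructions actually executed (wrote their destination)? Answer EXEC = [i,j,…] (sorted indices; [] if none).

0: ✓ CMP  NZCV=1001
1: ✓ MOVNE  r2←0x77
2: ✓ MOVMI  r4←0x17
3: ✓ CMP  NZCV=1001
4: ✓ MOVNE  r3←0xb7
5: ✓ MOVGE  r0←0xea
6: ✓ CMP  NZCV=0010
7: · MOVLT
8: · MOVVS

EXEC = [1,2,4,5]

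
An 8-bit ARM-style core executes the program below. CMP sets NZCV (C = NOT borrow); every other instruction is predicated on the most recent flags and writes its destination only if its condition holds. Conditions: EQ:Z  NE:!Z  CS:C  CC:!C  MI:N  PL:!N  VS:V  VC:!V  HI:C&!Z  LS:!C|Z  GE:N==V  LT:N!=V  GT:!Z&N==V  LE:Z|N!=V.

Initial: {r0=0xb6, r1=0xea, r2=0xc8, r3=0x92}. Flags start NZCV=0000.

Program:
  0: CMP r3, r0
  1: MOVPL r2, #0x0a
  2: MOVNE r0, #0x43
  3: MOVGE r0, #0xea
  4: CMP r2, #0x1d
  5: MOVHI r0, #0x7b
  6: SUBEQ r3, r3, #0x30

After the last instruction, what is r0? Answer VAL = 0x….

VAL = 0x7b

0: ✓ CMP  NZCV=1000
1: · MOVPL
2: ✓ MOVNE  r0←0x43
3: · MOVGE
4: ✓ CMP  NZCV=1010
5: ✓ MOVHI  r0←0x7b
6: · SUBEQ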